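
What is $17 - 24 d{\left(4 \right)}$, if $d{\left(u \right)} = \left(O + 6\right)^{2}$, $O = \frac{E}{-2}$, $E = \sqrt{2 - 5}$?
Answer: $-829 + 144 i \sqrt{3} \approx -829.0 + 249.42 i$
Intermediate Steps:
$E = i \sqrt{3}$ ($E = \sqrt{-3} = i \sqrt{3} \approx 1.732 i$)
$O = - \frac{i \sqrt{3}}{2}$ ($O = \frac{i \sqrt{3}}{-2} = i \sqrt{3} \left(- \frac{1}{2}\right) = - \frac{i \sqrt{3}}{2} \approx - 0.86602 i$)
$d{\left(u \right)} = \left(6 - \frac{i \sqrt{3}}{2}\right)^{2}$ ($d{\left(u \right)} = \left(- \frac{i \sqrt{3}}{2} + 6\right)^{2} = \left(6 - \frac{i \sqrt{3}}{2}\right)^{2}$)
$17 - 24 d{\left(4 \right)} = 17 - 24 \frac{\left(12 - i \sqrt{3}\right)^{2}}{4} = 17 - 6 \left(12 - i \sqrt{3}\right)^{2}$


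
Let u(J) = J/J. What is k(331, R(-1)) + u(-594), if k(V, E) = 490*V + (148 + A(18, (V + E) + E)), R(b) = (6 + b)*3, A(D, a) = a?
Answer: 162700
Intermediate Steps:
R(b) = 18 + 3*b
k(V, E) = 148 + 2*E + 491*V (k(V, E) = 490*V + (148 + ((V + E) + E)) = 490*V + (148 + ((E + V) + E)) = 490*V + (148 + (V + 2*E)) = 490*V + (148 + V + 2*E) = 148 + 2*E + 491*V)
u(J) = 1
k(331, R(-1)) + u(-594) = (148 + 2*(18 + 3*(-1)) + 491*331) + 1 = (148 + 2*(18 - 3) + 162521) + 1 = (148 + 2*15 + 162521) + 1 = (148 + 30 + 162521) + 1 = 162699 + 1 = 162700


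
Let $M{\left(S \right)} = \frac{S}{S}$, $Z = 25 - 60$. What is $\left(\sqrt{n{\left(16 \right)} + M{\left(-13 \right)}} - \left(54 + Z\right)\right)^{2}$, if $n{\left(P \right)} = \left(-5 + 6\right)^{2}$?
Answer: $\left(19 - \sqrt{2}\right)^{2} \approx 309.26$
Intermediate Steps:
$Z = -35$
$M{\left(S \right)} = 1$
$n{\left(P \right)} = 1$ ($n{\left(P \right)} = 1^{2} = 1$)
$\left(\sqrt{n{\left(16 \right)} + M{\left(-13 \right)}} - \left(54 + Z\right)\right)^{2} = \left(\sqrt{1 + 1} - 19\right)^{2} = \left(\sqrt{2} + \left(-54 + 35\right)\right)^{2} = \left(\sqrt{2} - 19\right)^{2} = \left(-19 + \sqrt{2}\right)^{2}$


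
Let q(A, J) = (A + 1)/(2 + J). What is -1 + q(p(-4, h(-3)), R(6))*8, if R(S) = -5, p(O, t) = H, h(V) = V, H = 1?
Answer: -19/3 ≈ -6.3333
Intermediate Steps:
p(O, t) = 1
q(A, J) = (1 + A)/(2 + J)
-1 + q(p(-4, h(-3)), R(6))*8 = -1 + ((1 + 1)/(2 - 5))*8 = -1 + (2/(-3))*8 = -1 - ⅓*2*8 = -1 - ⅔*8 = -1 - 16/3 = -19/3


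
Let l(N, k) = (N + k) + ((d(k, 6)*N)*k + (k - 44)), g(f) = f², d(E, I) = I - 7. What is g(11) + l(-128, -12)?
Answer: -1611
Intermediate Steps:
d(E, I) = -7 + I
l(N, k) = -44 + N + 2*k - N*k (l(N, k) = (N + k) + (((-7 + 6)*N)*k + (k - 44)) = (N + k) + ((-N)*k + (-44 + k)) = (N + k) + (-N*k + (-44 + k)) = (N + k) + (-44 + k - N*k) = -44 + N + 2*k - N*k)
g(11) + l(-128, -12) = 11² + (-44 - 128 + 2*(-12) - 1*(-128)*(-12)) = 121 + (-44 - 128 - 24 - 1536) = 121 - 1732 = -1611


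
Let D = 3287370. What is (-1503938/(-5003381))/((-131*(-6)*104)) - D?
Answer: -672261209047477871/204498188232 ≈ -3.2874e+6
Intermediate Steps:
(-1503938/(-5003381))/((-131*(-6)*104)) - D = (-1503938/(-5003381))/((-131*(-6)*104)) - 1*3287370 = (-1503938*(-1/5003381))/((786*104)) - 3287370 = (1503938/5003381)/81744 - 3287370 = (1503938/5003381)*(1/81744) - 3287370 = 751969/204498188232 - 3287370 = -672261209047477871/204498188232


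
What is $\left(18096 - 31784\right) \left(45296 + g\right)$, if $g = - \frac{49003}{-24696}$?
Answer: $- \frac{1914059801509}{3087} \approx -6.2004 \cdot 10^{8}$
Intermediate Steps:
$g = \frac{49003}{24696}$ ($g = \left(-49003\right) \left(- \frac{1}{24696}\right) = \frac{49003}{24696} \approx 1.9842$)
$\left(18096 - 31784\right) \left(45296 + g\right) = \left(18096 - 31784\right) \left(45296 + \frac{49003}{24696}\right) = \left(-13688\right) \frac{1118679019}{24696} = - \frac{1914059801509}{3087}$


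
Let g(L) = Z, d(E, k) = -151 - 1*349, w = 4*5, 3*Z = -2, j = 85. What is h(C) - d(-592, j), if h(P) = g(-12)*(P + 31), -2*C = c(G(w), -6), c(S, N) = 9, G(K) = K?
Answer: 1447/3 ≈ 482.33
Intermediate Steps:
Z = -⅔ (Z = (⅓)*(-2) = -⅔ ≈ -0.66667)
w = 20
d(E, k) = -500 (d(E, k) = -151 - 349 = -500)
C = -9/2 (C = -½*9 = -9/2 ≈ -4.5000)
g(L) = -⅔
h(P) = -62/3 - 2*P/3 (h(P) = -2*(P + 31)/3 = -2*(31 + P)/3 = -62/3 - 2*P/3)
h(C) - d(-592, j) = (-62/3 - ⅔*(-9/2)) - 1*(-500) = (-62/3 + 3) + 500 = -53/3 + 500 = 1447/3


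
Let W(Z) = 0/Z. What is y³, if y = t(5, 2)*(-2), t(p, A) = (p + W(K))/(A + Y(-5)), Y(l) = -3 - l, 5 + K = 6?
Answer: -125/8 ≈ -15.625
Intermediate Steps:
K = 1 (K = -5 + 6 = 1)
W(Z) = 0
t(p, A) = p/(2 + A) (t(p, A) = (p + 0)/(A + (-3 - 1*(-5))) = p/(A + (-3 + 5)) = p/(A + 2) = p/(2 + A))
y = -5/2 (y = (5/(2 + 2))*(-2) = (5/4)*(-2) = -5/2 ≈ -2.5000)
y³ = (-5/2)³ = -125/8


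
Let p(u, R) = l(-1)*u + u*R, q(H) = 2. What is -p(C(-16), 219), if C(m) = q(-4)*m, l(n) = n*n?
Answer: 7040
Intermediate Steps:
l(n) = n²
C(m) = 2*m
p(u, R) = u + R*u (p(u, R) = (-1)²*u + u*R = 1*u + R*u = u + R*u)
-p(C(-16), 219) = -2*(-16)*(1 + 219) = -(-32)*220 = -1*(-7040) = 7040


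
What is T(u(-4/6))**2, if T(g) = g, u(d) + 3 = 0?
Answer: 9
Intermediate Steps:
u(d) = -3 (u(d) = -3 + 0 = -3)
T(u(-4/6))**2 = (-3)**2 = 9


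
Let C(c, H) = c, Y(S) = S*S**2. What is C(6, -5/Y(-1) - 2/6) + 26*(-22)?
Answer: -566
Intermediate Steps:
Y(S) = S**3
C(6, -5/Y(-1) - 2/6) + 26*(-22) = 6 + 26*(-22) = 6 - 572 = -566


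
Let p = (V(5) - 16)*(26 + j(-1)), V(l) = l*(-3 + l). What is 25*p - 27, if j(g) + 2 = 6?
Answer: -4527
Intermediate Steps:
j(g) = 4 (j(g) = -2 + 6 = 4)
p = -180 (p = (5*(-3 + 5) - 16)*(26 + 4) = (5*2 - 16)*30 = (10 - 16)*30 = -6*30 = -180)
25*p - 27 = 25*(-180) - 27 = -4500 - 27 = -4527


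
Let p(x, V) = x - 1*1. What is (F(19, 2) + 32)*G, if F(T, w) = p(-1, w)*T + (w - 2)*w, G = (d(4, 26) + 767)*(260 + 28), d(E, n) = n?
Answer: -1370304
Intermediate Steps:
p(x, V) = -1 + x (p(x, V) = x - 1 = -1 + x)
G = 228384 (G = (26 + 767)*(260 + 28) = 793*288 = 228384)
F(T, w) = -2*T + w*(-2 + w) (F(T, w) = (-1 - 1)*T + (w - 2)*w = -2*T + (-2 + w)*w = -2*T + w*(-2 + w))
(F(19, 2) + 32)*G = ((2**2 - 2*19 - 2*2) + 32)*228384 = ((4 - 38 - 4) + 32)*228384 = (-38 + 32)*228384 = -6*228384 = -1370304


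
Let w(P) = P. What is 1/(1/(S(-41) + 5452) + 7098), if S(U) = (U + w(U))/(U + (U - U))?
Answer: 5454/38712493 ≈ 0.00014088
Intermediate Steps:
S(U) = 2 (S(U) = (U + U)/(U + (U - U)) = (2*U)/(U + 0) = (2*U)/U = 2)
1/(1/(S(-41) + 5452) + 7098) = 1/(1/(2 + 5452) + 7098) = 1/(1/5454 + 7098) = 1/(38712493/5454) = 5454/38712493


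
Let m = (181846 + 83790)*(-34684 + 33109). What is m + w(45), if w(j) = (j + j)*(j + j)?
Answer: -418368600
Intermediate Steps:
m = -418376700 (m = 265636*(-1575) = -418376700)
w(j) = 4*j² (w(j) = (2*j)*(2*j) = 4*j²)
m + w(45) = -418376700 + 4*45² = -418376700 + 4*2025 = -418376700 + 8100 = -418368600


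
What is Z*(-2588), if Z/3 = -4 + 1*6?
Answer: -15528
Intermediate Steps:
Z = 6 (Z = 3*(-4 + 1*6) = 3*(-4 + 6) = 3*2 = 6)
Z*(-2588) = 6*(-2588) = -15528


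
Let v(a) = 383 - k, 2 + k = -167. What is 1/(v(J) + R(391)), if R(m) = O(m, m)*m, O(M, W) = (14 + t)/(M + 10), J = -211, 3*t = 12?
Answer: 401/228390 ≈ 0.0017558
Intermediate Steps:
t = 4 (t = (1/3)*12 = 4)
O(M, W) = 18/(10 + M) (O(M, W) = (14 + 4)/(M + 10) = 18/(10 + M))
k = -169 (k = -2 - 167 = -169)
v(a) = 552 (v(a) = 383 - 1*(-169) = 383 + 169 = 552)
R(m) = 18*m/(10 + m) (R(m) = (18/(10 + m))*m = 18*m/(10 + m))
1/(v(J) + R(391)) = 1/(552 + 18*391/(10 + 391)) = 1/(552 + 18*391/401) = 1/(552 + 18*391*(1/401)) = 1/(552 + 7038/401) = 1/(228390/401) = 401/228390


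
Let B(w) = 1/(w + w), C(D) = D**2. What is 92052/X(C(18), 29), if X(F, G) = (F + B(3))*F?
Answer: 5114/5835 ≈ 0.87644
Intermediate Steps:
B(w) = 1/(2*w)
X(F, G) = F*(1/6 + F) (X(F, G) = (F + (1/2)/3)*F = (F + (1/2)*(1/3))*F = (F + 1/6)*F = (1/6 + F)*F = F*(1/6 + F))
92052/X(C(18), 29) = 92052/((18**2*(1/6 + 18**2))) = 92052/((324*(1/6 + 324))) = 92052/((324*(1945/6))) = 92052/105030 = 92052*(1/105030) = 5114/5835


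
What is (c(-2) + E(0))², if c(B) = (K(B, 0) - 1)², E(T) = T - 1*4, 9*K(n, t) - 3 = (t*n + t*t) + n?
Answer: 67600/6561 ≈ 10.303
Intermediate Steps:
K(n, t) = ⅓ + n/9 + t²/9 + n*t/9 (K(n, t) = ⅓ + ((t*n + t*t) + n)/9 = ⅓ + ((n*t + t²) + n)/9 = ⅓ + ((t² + n*t) + n)/9 = ⅓ + (n + t² + n*t)/9 = ⅓ + (n/9 + t²/9 + n*t/9) = ⅓ + n/9 + t²/9 + n*t/9)
E(T) = -4 + T (E(T) = T - 4 = -4 + T)
c(B) = (-⅔ + B/9)² (c(B) = ((⅓ + B/9 + (⅑)*0² + (⅑)*B*0) - 1)² = ((⅓ + B/9 + (⅑)*0 + 0) - 1)² = ((⅓ + B/9 + 0 + 0) - 1)² = ((⅓ + B/9) - 1)² = (-⅔ + B/9)²)
(c(-2) + E(0))² = ((-6 - 2)²/81 + (-4 + 0))² = ((1/81)*(-8)² - 4)² = ((1/81)*64 - 4)² = (64/81 - 4)² = (-260/81)² = 67600/6561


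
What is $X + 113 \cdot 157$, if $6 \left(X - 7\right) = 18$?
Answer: $17751$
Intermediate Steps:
$X = 10$ ($X = 7 + \frac{1}{6} \cdot 18 = 7 + 3 = 10$)
$X + 113 \cdot 157 = 10 + 113 \cdot 157 = 10 + 17741 = 17751$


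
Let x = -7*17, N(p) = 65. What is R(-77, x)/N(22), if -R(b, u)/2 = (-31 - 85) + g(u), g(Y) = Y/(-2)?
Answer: 113/65 ≈ 1.7385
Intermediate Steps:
g(Y) = -Y/2 (g(Y) = Y*(-½) = -Y/2)
x = -119
R(b, u) = 232 + u (R(b, u) = -2*((-31 - 85) - u/2) = -2*(-116 - u/2) = 232 + u)
R(-77, x)/N(22) = (232 - 119)/65 = 113*(1/65) = 113/65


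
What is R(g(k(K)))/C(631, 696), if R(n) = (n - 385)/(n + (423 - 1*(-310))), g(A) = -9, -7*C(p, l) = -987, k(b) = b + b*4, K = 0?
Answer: -197/51042 ≈ -0.0038596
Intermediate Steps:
k(b) = 5*b (k(b) = b + 4*b = 5*b)
C(p, l) = 141 (C(p, l) = -1/7*(-987) = 141)
R(n) = (-385 + n)/(733 + n) (R(n) = (-385 + n)/(n + (423 + 310)) = (-385 + n)/(n + 733) = (-385 + n)/(733 + n))
R(g(k(K)))/C(631, 696) = ((-385 - 9)/(733 - 9))/141 = (-394/724)*(1/141) = ((1/724)*(-394))*(1/141) = -197/362*1/141 = -197/51042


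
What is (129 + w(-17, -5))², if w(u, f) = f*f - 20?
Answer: 17956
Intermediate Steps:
w(u, f) = -20 + f² (w(u, f) = f² - 20 = -20 + f²)
(129 + w(-17, -5))² = (129 + (-20 + (-5)²))² = (129 + (-20 + 25))² = (129 + 5)² = 134² = 17956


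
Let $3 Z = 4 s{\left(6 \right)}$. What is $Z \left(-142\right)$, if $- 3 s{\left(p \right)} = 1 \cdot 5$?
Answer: $\frac{2840}{9} \approx 315.56$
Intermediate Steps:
$s{\left(p \right)} = - \frac{5}{3}$ ($s{\left(p \right)} = - \frac{1 \cdot 5}{3} = \left(- \frac{1}{3}\right) 5 = - \frac{5}{3}$)
$Z = - \frac{20}{9}$ ($Z = \frac{4 \left(- \frac{5}{3}\right)}{3} = \frac{1}{3} \left(- \frac{20}{3}\right) = - \frac{20}{9} \approx -2.2222$)
$Z \left(-142\right) = \left(- \frac{20}{9}\right) \left(-142\right) = \frac{2840}{9}$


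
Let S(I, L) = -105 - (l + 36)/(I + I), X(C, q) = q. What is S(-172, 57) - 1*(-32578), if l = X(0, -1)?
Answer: 11170747/344 ≈ 32473.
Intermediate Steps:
l = -1
S(I, L) = -105 - 35/(2*I) (S(I, L) = -105 - (-1 + 36)/(I + I) = -105 - 35/(2*I))
S(-172, 57) - 1*(-32578) = (-105 - 35/2/(-172)) - 1*(-32578) = (-105 - 35/2*(-1/172)) + 32578 = (-105 + 35/344) + 32578 = -36085/344 + 32578 = 11170747/344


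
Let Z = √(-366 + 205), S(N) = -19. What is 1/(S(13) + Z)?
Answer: -19/522 - I*√161/522 ≈ -0.036398 - 0.024308*I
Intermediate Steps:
Z = I*√161 (Z = √(-161) = I*√161 ≈ 12.689*I)
1/(S(13) + Z) = 1/(-19 + I*√161)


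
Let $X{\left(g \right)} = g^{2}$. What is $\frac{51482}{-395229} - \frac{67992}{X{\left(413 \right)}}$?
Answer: $- \frac{35653643426}{67413815301} \approx -0.52888$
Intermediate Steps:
$\frac{51482}{-395229} - \frac{67992}{X{\left(413 \right)}} = \frac{51482}{-395229} - \frac{67992}{413^{2}} = 51482 \left(- \frac{1}{395229}\right) - \frac{67992}{170569} = - \frac{51482}{395229} - \frac{67992}{170569} = - \frac{35653643426}{67413815301}$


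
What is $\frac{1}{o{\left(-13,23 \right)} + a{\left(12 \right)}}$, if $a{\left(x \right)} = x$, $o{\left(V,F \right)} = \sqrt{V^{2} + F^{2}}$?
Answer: $- \frac{6}{277} + \frac{\sqrt{698}}{554} \approx 0.026028$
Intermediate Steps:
$o{\left(V,F \right)} = \sqrt{F^{2} + V^{2}}$
$\frac{1}{o{\left(-13,23 \right)} + a{\left(12 \right)}} = \frac{1}{\sqrt{23^{2} + \left(-13\right)^{2}} + 12} = \frac{1}{\sqrt{529 + 169} + 12} = \frac{1}{\sqrt{698} + 12} = \frac{1}{12 + \sqrt{698}}$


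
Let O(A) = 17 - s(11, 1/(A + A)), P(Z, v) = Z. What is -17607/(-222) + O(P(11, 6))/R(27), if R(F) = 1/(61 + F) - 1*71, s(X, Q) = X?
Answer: 36624571/462278 ≈ 79.226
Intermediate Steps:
O(A) = 6 (O(A) = 17 - 1*11 = 17 - 11 = 6)
R(F) = -71 + 1/(61 + F) (R(F) = 1/(61 + F) - 71 = -71 + 1/(61 + F))
-17607/(-222) + O(P(11, 6))/R(27) = -17607/(-222) + 6/(((-4330 - 71*27)/(61 + 27))) = -17607*(-1/222) + 6/(((-4330 - 1917)/88)) = 5869/74 + 6/(((1/88)*(-6247))) = 5869/74 + 6/(-6247/88) = 5869/74 + 6*(-88/6247) = 5869/74 - 528/6247 = 36624571/462278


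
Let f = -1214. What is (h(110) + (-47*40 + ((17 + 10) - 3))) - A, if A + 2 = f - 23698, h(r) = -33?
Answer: 23025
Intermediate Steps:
A = -24914 (A = -2 + (-1214 - 23698) = -2 - 24912 = -24914)
(h(110) + (-47*40 + ((17 + 10) - 3))) - A = (-33 + (-47*40 + ((17 + 10) - 3))) - 1*(-24914) = (-33 + (-1880 + (27 - 3))) + 24914 = (-33 + (-1880 + 24)) + 24914 = (-33 - 1856) + 24914 = -1889 + 24914 = 23025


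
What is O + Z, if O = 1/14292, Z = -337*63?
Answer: -303433451/14292 ≈ -21231.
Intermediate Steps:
Z = -21231
O = 1/14292 ≈ 6.9969e-5
O + Z = 1/14292 - 21231 = -303433451/14292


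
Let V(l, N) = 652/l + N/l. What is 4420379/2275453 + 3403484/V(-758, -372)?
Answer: -104826882393016/11377265 ≈ -9.2137e+6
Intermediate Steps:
4420379/2275453 + 3403484/V(-758, -372) = 4420379/2275453 + 3403484/(((652 - 372)/(-758))) = 4420379*(1/2275453) + 3403484/((-1/758*280)) = 4420379/2275453 + 3403484/(-140/379) = 4420379/2275453 + 3403484*(-379/140) = 4420379/2275453 - 46068587/5 = -104826882393016/11377265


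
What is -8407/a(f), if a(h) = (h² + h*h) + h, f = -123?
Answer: -1201/4305 ≈ -0.27898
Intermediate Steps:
a(h) = h + 2*h² (a(h) = (h² + h²) + h = 2*h² + h = h + 2*h²)
-8407/a(f) = -8407*(-1/(123*(1 + 2*(-123)))) = -8407*(-1/(123*(1 - 246))) = -8407/((-123*(-245))) = -8407/30135 = -8407*1/30135 = -1201/4305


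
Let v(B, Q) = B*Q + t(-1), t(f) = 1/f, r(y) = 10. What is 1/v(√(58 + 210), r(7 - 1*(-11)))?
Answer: 1/26799 + 20*√67/26799 ≈ 0.0061460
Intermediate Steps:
t(f) = 1/f
v(B, Q) = -1 + B*Q (v(B, Q) = B*Q + 1/(-1) = B*Q - 1 = -1 + B*Q)
1/v(√(58 + 210), r(7 - 1*(-11))) = 1/(-1 + √(58 + 210)*10) = 1/(-1 + √268*10) = 1/(-1 + (2*√67)*10) = 1/(-1 + 20*√67)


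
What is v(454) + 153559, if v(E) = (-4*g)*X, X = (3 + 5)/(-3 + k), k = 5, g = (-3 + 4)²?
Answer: 153543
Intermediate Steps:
g = 1 (g = 1² = 1)
X = 4 (X = (3 + 5)/(-3 + 5) = 8/2 = 8*(½) = 4)
v(E) = -16 (v(E) = -4*1*4 = -4*4 = -16)
v(454) + 153559 = -16 + 153559 = 153543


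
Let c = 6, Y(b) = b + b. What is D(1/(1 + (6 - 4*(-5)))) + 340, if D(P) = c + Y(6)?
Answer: 358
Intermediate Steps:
Y(b) = 2*b
D(P) = 18 (D(P) = 6 + 2*6 = 6 + 12 = 18)
D(1/(1 + (6 - 4*(-5)))) + 340 = 18 + 340 = 358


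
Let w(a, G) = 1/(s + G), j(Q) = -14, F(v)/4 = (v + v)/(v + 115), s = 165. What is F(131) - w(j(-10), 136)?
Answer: 157601/37023 ≈ 4.2568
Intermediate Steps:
F(v) = 8*v/(115 + v) (F(v) = 4*((v + v)/(v + 115)) = 4*((2*v)/(115 + v)) = 4*(2*v/(115 + v)) = 8*v/(115 + v))
w(a, G) = 1/(165 + G)
F(131) - w(j(-10), 136) = 8*131/(115 + 131) - 1/(165 + 136) = 8*131/246 - 1/301 = 8*131*(1/246) - 1*1/301 = 524/123 - 1/301 = 157601/37023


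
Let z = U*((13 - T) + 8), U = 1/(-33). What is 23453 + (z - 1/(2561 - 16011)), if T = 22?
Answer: 10409627533/443850 ≈ 23453.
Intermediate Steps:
U = -1/33 ≈ -0.030303
z = 1/33 (z = -((13 - 1*22) + 8)/33 = -((13 - 22) + 8)/33 = -(-9 + 8)/33 = -1/33*(-1) = 1/33 ≈ 0.030303)
23453 + (z - 1/(2561 - 16011)) = 23453 + (1/33 - 1/(2561 - 16011)) = 23453 + (1/33 - 1/(-13450)) = 23453 + (1/33 - 1*(-1/13450)) = 23453 + (1/33 + 1/13450) = 23453 + 13483/443850 = 10409627533/443850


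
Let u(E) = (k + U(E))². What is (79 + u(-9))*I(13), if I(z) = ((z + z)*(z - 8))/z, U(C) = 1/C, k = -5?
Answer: 85150/81 ≈ 1051.2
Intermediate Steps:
I(z) = -16 + 2*z (I(z) = ((2*z)*(-8 + z))/z = (2*z*(-8 + z))/z = -16 + 2*z)
u(E) = (-5 + 1/E)²
(79 + u(-9))*I(13) = (79 + (-1 + 5*(-9))²/(-9)²)*(-16 + 2*13) = (79 + (-1 - 45)²/81)*(-16 + 26) = (79 + (1/81)*(-46)²)*10 = (79 + (1/81)*2116)*10 = (79 + 2116/81)*10 = (8515/81)*10 = 85150/81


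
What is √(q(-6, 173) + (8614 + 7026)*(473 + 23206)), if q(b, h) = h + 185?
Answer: √370339918 ≈ 19244.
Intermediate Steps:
q(b, h) = 185 + h
√(q(-6, 173) + (8614 + 7026)*(473 + 23206)) = √((185 + 173) + (8614 + 7026)*(473 + 23206)) = √(358 + 15640*23679) = √(358 + 370339560) = √370339918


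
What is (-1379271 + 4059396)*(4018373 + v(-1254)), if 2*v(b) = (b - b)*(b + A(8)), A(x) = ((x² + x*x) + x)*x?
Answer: 10769741936625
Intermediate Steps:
A(x) = x*(x + 2*x²) (A(x) = ((x² + x²) + x)*x = (2*x² + x)*x = (x + 2*x²)*x = x*(x + 2*x²))
v(b) = 0 (v(b) = ((b - b)*(b + 8²*(1 + 2*8)))/2 = (0*(b + 64*(1 + 16)))/2 = (0*(b + 64*17))/2 = (0*(b + 1088))/2 = (0*(1088 + b))/2 = (½)*0 = 0)
(-1379271 + 4059396)*(4018373 + v(-1254)) = (-1379271 + 4059396)*(4018373 + 0) = 2680125*4018373 = 10769741936625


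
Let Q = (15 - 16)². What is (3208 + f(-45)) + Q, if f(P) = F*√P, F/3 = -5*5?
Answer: 3209 - 225*I*√5 ≈ 3209.0 - 503.12*I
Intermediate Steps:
Q = 1 (Q = (-1)² = 1)
F = -75 (F = 3*(-5*5) = 3*(-25) = -75)
f(P) = -75*√P
(3208 + f(-45)) + Q = (3208 - 225*I*√5) + 1 = 3209 - 225*I*√5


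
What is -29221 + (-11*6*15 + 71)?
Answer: -30140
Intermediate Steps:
-29221 + (-11*6*15 + 71) = -29221 + (-66*15 + 71) = -29221 + (-990 + 71) = -29221 - 919 = -30140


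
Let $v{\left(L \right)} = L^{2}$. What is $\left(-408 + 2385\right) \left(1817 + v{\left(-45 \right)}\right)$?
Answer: $7595634$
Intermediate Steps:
$\left(-408 + 2385\right) \left(1817 + v{\left(-45 \right)}\right) = \left(-408 + 2385\right) \left(1817 + \left(-45\right)^{2}\right) = 1977 \left(1817 + 2025\right) = 1977 \cdot 3842 = 7595634$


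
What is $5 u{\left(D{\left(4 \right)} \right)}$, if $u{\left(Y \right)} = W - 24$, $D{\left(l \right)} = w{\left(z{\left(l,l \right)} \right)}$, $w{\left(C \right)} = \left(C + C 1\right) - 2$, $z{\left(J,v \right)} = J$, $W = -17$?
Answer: $-205$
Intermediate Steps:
$w{\left(C \right)} = -2 + 2 C$ ($w{\left(C \right)} = \left(C + C\right) - 2 = 2 C - 2 = -2 + 2 C$)
$D{\left(l \right)} = -2 + 2 l$
$u{\left(Y \right)} = -41$ ($u{\left(Y \right)} = -17 - 24 = -41$)
$5 u{\left(D{\left(4 \right)} \right)} = 5 \left(-41\right) = -205$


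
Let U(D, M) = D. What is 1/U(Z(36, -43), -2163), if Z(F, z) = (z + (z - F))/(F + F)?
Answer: -36/61 ≈ -0.59016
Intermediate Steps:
Z(F, z) = (-F + 2*z)/(2*F) (Z(F, z) = (-F + 2*z)/((2*F)) = (-F + 2*z)*(1/(2*F)) = (-F + 2*z)/(2*F))
1/U(Z(36, -43), -2163) = 1/((-43 - ½*36)/36) = 1/((-43 - 18)/36) = 1/((1/36)*(-61)) = 1/(-61/36) = -36/61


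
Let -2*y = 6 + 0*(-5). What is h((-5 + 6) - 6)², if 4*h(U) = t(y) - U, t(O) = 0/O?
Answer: 25/16 ≈ 1.5625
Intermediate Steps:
y = -3 (y = -(6 + 0*(-5))/2 = -(6 + 0)/2 = -½*6 = -3)
t(O) = 0
h(U) = -U/4 (h(U) = (0 - U)/4 = (-U)/4 = -U/4)
h((-5 + 6) - 6)² = (-((-5 + 6) - 6)/4)² = (-(1 - 6)/4)² = (-¼*(-5))² = (5/4)² = 25/16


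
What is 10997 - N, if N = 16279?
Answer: -5282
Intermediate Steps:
10997 - N = 10997 - 1*16279 = 10997 - 16279 = -5282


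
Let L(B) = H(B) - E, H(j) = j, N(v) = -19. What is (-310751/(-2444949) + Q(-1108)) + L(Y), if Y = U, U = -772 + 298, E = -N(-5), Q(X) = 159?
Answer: -816302215/2444949 ≈ -333.87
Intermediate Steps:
E = 19 (E = -1*(-19) = 19)
U = -474
Y = -474
L(B) = -19 + B (L(B) = B - 1*19 = B - 19 = -19 + B)
(-310751/(-2444949) + Q(-1108)) + L(Y) = (-310751/(-2444949) + 159) + (-19 - 474) = (-310751*(-1/2444949) + 159) - 493 = (310751/2444949 + 159) - 493 = 389057642/2444949 - 493 = -816302215/2444949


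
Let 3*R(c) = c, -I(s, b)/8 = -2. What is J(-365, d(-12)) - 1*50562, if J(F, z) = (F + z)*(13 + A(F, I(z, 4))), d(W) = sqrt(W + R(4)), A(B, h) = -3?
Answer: -54212 + 40*I*sqrt(6)/3 ≈ -54212.0 + 32.66*I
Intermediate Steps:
I(s, b) = 16 (I(s, b) = -8*(-2) = 16)
R(c) = c/3
d(W) = sqrt(4/3 + W) (d(W) = sqrt(W + (1/3)*4) = sqrt(W + 4/3) = sqrt(4/3 + W))
J(F, z) = 10*F + 10*z (J(F, z) = (F + z)*(13 - 3) = (F + z)*10 = 10*F + 10*z)
J(-365, d(-12)) - 1*50562 = (10*(-365) + 10*(sqrt(12 + 9*(-12))/3)) - 1*50562 = (-3650 + 10*(sqrt(12 - 108)/3)) - 50562 = (-3650 + 10*(sqrt(-96)/3)) - 50562 = (-3650 + 10*((4*I*sqrt(6))/3)) - 50562 = (-3650 + 10*(4*I*sqrt(6)/3)) - 50562 = (-3650 + 40*I*sqrt(6)/3) - 50562 = -54212 + 40*I*sqrt(6)/3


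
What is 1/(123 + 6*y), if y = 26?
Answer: 1/279 ≈ 0.0035842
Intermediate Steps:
1/(123 + 6*y) = 1/(123 + 6*26) = 1/(123 + 156) = 1/279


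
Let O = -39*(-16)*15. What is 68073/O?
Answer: 22691/3120 ≈ 7.2728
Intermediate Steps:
O = 9360 (O = 624*15 = 9360)
68073/O = 68073/9360 = 68073*(1/9360) = 22691/3120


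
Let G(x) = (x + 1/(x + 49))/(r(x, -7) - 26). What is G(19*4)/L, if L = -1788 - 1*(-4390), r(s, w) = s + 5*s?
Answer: 9501/139857500 ≈ 6.7933e-5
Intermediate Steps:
r(s, w) = 6*s
G(x) = (x + 1/(49 + x))/(-26 + 6*x) (G(x) = (x + 1/(x + 49))/(6*x - 26) = (x + 1/(49 + x))/(-26 + 6*x))
L = 2602 (L = -1788 + 4390 = 2602)
G(19*4)/L = ((1 + (19*4)² + 49*(19*4))/(2*(-637 + 3*(19*4)² + 134*(19*4))))/2602 = ((1 + 76² + 49*76)/(2*(-637 + 3*76² + 134*76)))*(1/2602) = ((1 + 5776 + 3724)/(2*(-637 + 3*5776 + 10184)))*(1/2602) = ((½)*9501/(-637 + 17328 + 10184))*(1/2602) = ((½)*9501/26875)*(1/2602) = ((½)*(1/26875)*9501)*(1/2602) = (9501/53750)*(1/2602) = 9501/139857500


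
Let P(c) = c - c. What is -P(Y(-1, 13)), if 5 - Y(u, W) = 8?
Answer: 0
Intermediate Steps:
Y(u, W) = -3 (Y(u, W) = 5 - 1*8 = 5 - 8 = -3)
P(c) = 0
-P(Y(-1, 13)) = -1*0 = 0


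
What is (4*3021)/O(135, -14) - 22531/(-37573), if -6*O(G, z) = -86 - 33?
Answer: 2726873981/4471187 ≈ 609.88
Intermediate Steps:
O(G, z) = 119/6 (O(G, z) = -(-86 - 33)/6 = -⅙*(-119) = 119/6)
(4*3021)/O(135, -14) - 22531/(-37573) = (4*3021)/(119/6) - 22531/(-37573) = 12084*(6/119) - 22531*(-1/37573) = 72504/119 + 22531/37573 = 2726873981/4471187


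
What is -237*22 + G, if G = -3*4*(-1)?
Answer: -5202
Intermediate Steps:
G = 12 (G = -12*(-1) = 12)
-237*22 + G = -237*22 + 12 = -5214 + 12 = -5202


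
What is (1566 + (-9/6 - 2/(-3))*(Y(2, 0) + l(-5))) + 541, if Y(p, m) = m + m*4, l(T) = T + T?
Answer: 6346/3 ≈ 2115.3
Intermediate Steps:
l(T) = 2*T
Y(p, m) = 5*m (Y(p, m) = m + 4*m = 5*m)
(1566 + (-9/6 - 2/(-3))*(Y(2, 0) + l(-5))) + 541 = (1566 + (-9/6 - 2/(-3))*(5*0 + 2*(-5))) + 541 = (1566 + (-9*1/6 - 2*(-1/3))*(0 - 10)) + 541 = (1566 + (-3/2 + 2/3)*(-10)) + 541 = (1566 - 5/6*(-10)) + 541 = (1566 + 25/3) + 541 = 4723/3 + 541 = 6346/3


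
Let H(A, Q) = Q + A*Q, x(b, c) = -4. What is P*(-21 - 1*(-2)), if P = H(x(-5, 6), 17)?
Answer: 969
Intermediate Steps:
P = -51 (P = 17*(1 - 4) = 17*(-3) = -51)
P*(-21 - 1*(-2)) = -51*(-21 - 1*(-2)) = -51*(-21 + 2) = -51*(-19) = 969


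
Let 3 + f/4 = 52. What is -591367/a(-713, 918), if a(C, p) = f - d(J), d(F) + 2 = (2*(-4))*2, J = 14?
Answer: -591367/214 ≈ -2763.4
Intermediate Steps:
f = 196 (f = -12 + 4*52 = -12 + 208 = 196)
d(F) = -18 (d(F) = -2 + (2*(-4))*2 = -2 - 8*2 = -2 - 16 = -18)
a(C, p) = 214 (a(C, p) = 196 - 1*(-18) = 196 + 18 = 214)
-591367/a(-713, 918) = -591367/214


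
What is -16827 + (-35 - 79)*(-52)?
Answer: -10899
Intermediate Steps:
-16827 + (-35 - 79)*(-52) = -16827 - 114*(-52) = -16827 + 5928 = -10899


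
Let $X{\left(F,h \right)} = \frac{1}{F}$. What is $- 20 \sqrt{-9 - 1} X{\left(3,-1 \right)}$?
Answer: $- \frac{20 i \sqrt{10}}{3} \approx - 21.082 i$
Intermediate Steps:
$- 20 \sqrt{-9 - 1} X{\left(3,-1 \right)} = \frac{\left(-20\right) \sqrt{-9 - 1}}{3} = - 20 \sqrt{-10} \cdot \frac{1}{3} = - 20 i \sqrt{10} \cdot \frac{1}{3} = - \frac{20 i \sqrt{10}}{3}$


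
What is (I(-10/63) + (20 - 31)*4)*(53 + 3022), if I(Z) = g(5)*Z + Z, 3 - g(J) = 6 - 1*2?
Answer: -135300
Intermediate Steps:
g(J) = -1 (g(J) = 3 - (6 - 1*2) = 3 - (6 - 2) = 3 - 1*4 = 3 - 4 = -1)
I(Z) = 0 (I(Z) = -Z + Z = 0)
(I(-10/63) + (20 - 31)*4)*(53 + 3022) = (0 + (20 - 31)*4)*(53 + 3022) = (0 - 11*4)*3075 = (0 - 44)*3075 = -44*3075 = -135300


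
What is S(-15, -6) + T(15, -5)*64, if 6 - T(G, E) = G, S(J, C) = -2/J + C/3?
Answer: -8668/15 ≈ -577.87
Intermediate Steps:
S(J, C) = -2/J + C/3 (S(J, C) = -2/J + C*(1/3) = -2/J + C/3)
T(G, E) = 6 - G
S(-15, -6) + T(15, -5)*64 = (-2/(-15) + (1/3)*(-6)) + (6 - 1*15)*64 = (-2*(-1/15) - 2) + (6 - 15)*64 = (2/15 - 2) - 9*64 = -28/15 - 576 = -8668/15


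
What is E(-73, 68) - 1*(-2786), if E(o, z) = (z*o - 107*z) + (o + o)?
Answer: -9600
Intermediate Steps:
E(o, z) = -107*z + 2*o + o*z (E(o, z) = (o*z - 107*z) + 2*o = (-107*z + o*z) + 2*o = -107*z + 2*o + o*z)
E(-73, 68) - 1*(-2786) = (-107*68 + 2*(-73) - 73*68) - 1*(-2786) = (-7276 - 146 - 4964) + 2786 = -12386 + 2786 = -9600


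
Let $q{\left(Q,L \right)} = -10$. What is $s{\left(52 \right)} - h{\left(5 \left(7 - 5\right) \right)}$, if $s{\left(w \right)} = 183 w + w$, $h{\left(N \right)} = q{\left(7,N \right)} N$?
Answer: $9668$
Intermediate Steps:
$h{\left(N \right)} = - 10 N$
$s{\left(w \right)} = 184 w$
$s{\left(52 \right)} - h{\left(5 \left(7 - 5\right) \right)} = 184 \cdot 52 - - 10 \cdot 5 \left(7 - 5\right) = 9568 - - 10 \cdot 5 \cdot 2 = 9568 - \left(-10\right) 10 = 9568 - -100 = 9568 + 100 = 9668$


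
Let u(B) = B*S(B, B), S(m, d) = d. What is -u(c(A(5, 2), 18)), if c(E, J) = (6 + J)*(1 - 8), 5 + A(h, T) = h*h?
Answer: -28224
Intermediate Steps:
A(h, T) = -5 + h**2 (A(h, T) = -5 + h*h = -5 + h**2)
c(E, J) = -42 - 7*J (c(E, J) = (6 + J)*(-7) = -42 - 7*J)
u(B) = B**2 (u(B) = B*B = B**2)
-u(c(A(5, 2), 18)) = -(-42 - 7*18)**2 = -(-42 - 126)**2 = -1*(-168)**2 = -1*28224 = -28224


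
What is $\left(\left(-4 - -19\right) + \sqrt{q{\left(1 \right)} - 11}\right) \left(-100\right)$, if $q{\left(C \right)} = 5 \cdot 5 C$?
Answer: $-1500 - 100 \sqrt{14} \approx -1874.2$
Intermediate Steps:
$q{\left(C \right)} = 25 C$
$\left(\left(-4 - -19\right) + \sqrt{q{\left(1 \right)} - 11}\right) \left(-100\right) = \left(\left(-4 - -19\right) + \sqrt{25 \cdot 1 - 11}\right) \left(-100\right) = \left(\left(-4 + 19\right) + \sqrt{25 - 11}\right) \left(-100\right) = \left(15 + \sqrt{14}\right) \left(-100\right) = -1500 - 100 \sqrt{14}$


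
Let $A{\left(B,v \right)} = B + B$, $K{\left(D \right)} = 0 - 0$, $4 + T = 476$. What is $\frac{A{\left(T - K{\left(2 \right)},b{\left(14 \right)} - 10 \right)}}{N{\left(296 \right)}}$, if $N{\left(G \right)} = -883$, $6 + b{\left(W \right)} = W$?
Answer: $- \frac{944}{883} \approx -1.0691$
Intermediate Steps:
$b{\left(W \right)} = -6 + W$
$T = 472$ ($T = -4 + 476 = 472$)
$K{\left(D \right)} = 0$ ($K{\left(D \right)} = 0 + 0 = 0$)
$A{\left(B,v \right)} = 2 B$
$\frac{A{\left(T - K{\left(2 \right)},b{\left(14 \right)} - 10 \right)}}{N{\left(296 \right)}} = \frac{2 \left(472 - 0\right)}{-883} = 2 \left(472 + 0\right) \left(- \frac{1}{883}\right) = 2 \cdot 472 \left(- \frac{1}{883}\right) = 944 \left(- \frac{1}{883}\right) = - \frac{944}{883}$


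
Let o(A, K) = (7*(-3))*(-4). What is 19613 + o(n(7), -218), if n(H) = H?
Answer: 19697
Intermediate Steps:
o(A, K) = 84 (o(A, K) = -21*(-4) = 84)
19613 + o(n(7), -218) = 19613 + 84 = 19697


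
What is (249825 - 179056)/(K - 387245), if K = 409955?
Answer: 70769/22710 ≈ 3.1162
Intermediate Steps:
(249825 - 179056)/(K - 387245) = (249825 - 179056)/(409955 - 387245) = 70769/22710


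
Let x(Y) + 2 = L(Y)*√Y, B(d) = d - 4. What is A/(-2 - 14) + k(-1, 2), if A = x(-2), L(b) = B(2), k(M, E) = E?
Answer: 17/8 + I*√2/8 ≈ 2.125 + 0.17678*I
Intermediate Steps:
B(d) = -4 + d
L(b) = -2 (L(b) = -4 + 2 = -2)
x(Y) = -2 - 2*√Y
A = -2 - 2*I*√2 ≈ -2.0 - 2.8284*I
A/(-2 - 14) + k(-1, 2) = (-2 - 2*I*√2)/(-2 - 14) + 2 = (-2 - 2*I*√2)/(-16) + 2 = (-2 - 2*I*√2)*(-1/16) + 2 = (⅛ + I*√2/8) + 2 = 17/8 + I*√2/8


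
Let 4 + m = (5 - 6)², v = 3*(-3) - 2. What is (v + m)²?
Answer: 196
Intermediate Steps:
v = -11 (v = -9 - 2 = -11)
m = -3 (m = -4 + (5 - 6)² = -4 + (-1)² = -4 + 1 = -3)
(v + m)² = (-11 - 3)² = (-14)² = 196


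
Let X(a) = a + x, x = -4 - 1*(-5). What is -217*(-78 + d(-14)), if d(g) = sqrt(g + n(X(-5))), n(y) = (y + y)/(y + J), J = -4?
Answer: 16926 - 217*I*sqrt(13) ≈ 16926.0 - 782.4*I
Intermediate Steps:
x = 1 (x = -4 + 5 = 1)
X(a) = 1 + a (X(a) = a + 1 = 1 + a)
n(y) = 2*y/(-4 + y) (n(y) = (y + y)/(y - 4) = (2*y)/(-4 + y) = 2*y/(-4 + y))
d(g) = sqrt(1 + g) (d(g) = sqrt(g + 2*(1 - 5)/(-4 + (1 - 5))) = sqrt(g + 2*(-4)/(-4 - 4)) = sqrt(g + 2*(-4)/(-8)) = sqrt(g + 2*(-4)*(-1/8)) = sqrt(g + 1) = sqrt(1 + g))
-217*(-78 + d(-14)) = -217*(-78 + sqrt(1 - 14)) = -217*(-78 + sqrt(-13)) = -217*(-78 + I*sqrt(13)) = 16926 - 217*I*sqrt(13)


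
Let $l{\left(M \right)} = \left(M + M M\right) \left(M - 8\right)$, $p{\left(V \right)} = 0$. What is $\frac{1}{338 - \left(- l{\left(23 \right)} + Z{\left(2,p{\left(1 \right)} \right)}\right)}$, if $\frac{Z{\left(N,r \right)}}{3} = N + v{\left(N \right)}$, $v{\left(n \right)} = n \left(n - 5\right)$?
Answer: $\frac{1}{8630} \approx 0.00011587$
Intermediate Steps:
$v{\left(n \right)} = n \left(-5 + n\right)$
$Z{\left(N,r \right)} = 3 N + 3 N \left(-5 + N\right)$ ($Z{\left(N,r \right)} = 3 \left(N + N \left(-5 + N\right)\right) = 3 N + 3 N \left(-5 + N\right)$)
$l{\left(M \right)} = \left(-8 + M\right) \left(M + M^{2}\right)$ ($l{\left(M \right)} = \left(M + M^{2}\right) \left(-8 + M\right) = \left(-8 + M\right) \left(M + M^{2}\right)$)
$\frac{1}{338 - \left(- l{\left(23 \right)} + Z{\left(2,p{\left(1 \right)} \right)}\right)} = \frac{1}{338 - \left(- 23 \left(-8 + 23^{2} - 161\right) + 3 \cdot 2 \left(-4 + 2\right)\right)} = \frac{1}{338 - \left(- 23 \left(-8 + 529 - 161\right) + 3 \cdot 2 \left(-2\right)\right)} = \frac{1}{338 + \left(23 \cdot 360 - -12\right)} = \frac{1}{338 + \left(8280 + 12\right)} = \frac{1}{338 + 8292} = \frac{1}{8630}$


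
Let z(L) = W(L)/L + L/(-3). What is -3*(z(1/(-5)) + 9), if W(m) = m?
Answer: -151/5 ≈ -30.200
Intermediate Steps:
z(L) = 1 - L/3 (z(L) = L/L + L/(-3) = 1 + L*(-⅓) = 1 - L/3)
-3*(z(1/(-5)) + 9) = -3*((1 - ⅓/(-5)) + 9) = -3*((1 - ⅓*(-⅕)) + 9) = -3*((1 + 1/15) + 9) = -3*(16/15 + 9) = -3*151/15 = -151/5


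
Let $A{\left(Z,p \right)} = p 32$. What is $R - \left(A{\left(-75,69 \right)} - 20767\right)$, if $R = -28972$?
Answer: $-10413$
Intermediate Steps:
$A{\left(Z,p \right)} = 32 p$
$R - \left(A{\left(-75,69 \right)} - 20767\right) = -28972 - \left(32 \cdot 69 - 20767\right) = -28972 - \left(2208 - 20767\right) = -28972 - -18559 = -28972 + 18559 = -10413$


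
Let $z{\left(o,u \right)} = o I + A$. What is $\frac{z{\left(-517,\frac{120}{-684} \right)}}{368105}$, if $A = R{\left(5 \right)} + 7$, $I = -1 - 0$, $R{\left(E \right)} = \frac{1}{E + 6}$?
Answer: $\frac{1153}{809831} \approx 0.0014238$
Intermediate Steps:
$R{\left(E \right)} = \frac{1}{6 + E}$
$I = -1$ ($I = -1 + 0 = -1$)
$A = \frac{78}{11}$ ($A = \frac{1}{6 + 5} + 7 = \frac{1}{11} + 7 = \frac{78}{11} \approx 7.0909$)
$z{\left(o,u \right)} = \frac{78}{11} - o$ ($z{\left(o,u \right)} = o \left(-1\right) + \frac{78}{11} = - o + \frac{78}{11} = \frac{78}{11} - o$)
$\frac{z{\left(-517,\frac{120}{-684} \right)}}{368105} = \frac{\frac{78}{11} - -517}{368105} = \left(\frac{78}{11} + 517\right) \frac{1}{368105} = \frac{5765}{11} \cdot \frac{1}{368105} = \frac{1153}{809831}$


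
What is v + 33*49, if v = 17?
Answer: 1634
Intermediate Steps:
v + 33*49 = 17 + 33*49 = 17 + 1617 = 1634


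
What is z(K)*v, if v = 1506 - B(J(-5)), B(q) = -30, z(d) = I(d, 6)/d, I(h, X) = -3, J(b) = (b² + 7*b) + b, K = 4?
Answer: -1152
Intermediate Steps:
J(b) = b² + 8*b
z(d) = -3/d
v = 1536 (v = 1506 - 1*(-30) = 1506 + 30 = 1536)
z(K)*v = -3/4*1536 = -3*¼*1536 = -¾*1536 = -1152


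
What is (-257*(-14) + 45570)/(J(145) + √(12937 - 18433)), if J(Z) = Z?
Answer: 7129360/26521 - 98336*I*√1374/26521 ≈ 268.82 - 137.44*I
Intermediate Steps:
(-257*(-14) + 45570)/(J(145) + √(12937 - 18433)) = (-257*(-14) + 45570)/(145 + √(12937 - 18433)) = (3598 + 45570)/(145 + √(-5496)) = 49168/(145 + 2*I*√1374)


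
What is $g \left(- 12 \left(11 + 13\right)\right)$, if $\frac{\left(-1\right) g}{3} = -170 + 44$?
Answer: $-108864$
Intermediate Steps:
$g = 378$ ($g = - 3 \left(-170 + 44\right) = \left(-3\right) \left(-126\right) = 378$)
$g \left(- 12 \left(11 + 13\right)\right) = 378 \left(- 12 \left(11 + 13\right)\right) = 378 \left(\left(-12\right) 24\right) = 378 \left(-288\right) = -108864$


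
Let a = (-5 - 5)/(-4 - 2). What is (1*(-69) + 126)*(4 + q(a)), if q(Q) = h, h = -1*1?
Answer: 171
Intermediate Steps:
h = -1
a = 5/3 (a = -10/(-6) = -10*(-⅙) = 5/3 ≈ 1.6667)
q(Q) = -1
(1*(-69) + 126)*(4 + q(a)) = (1*(-69) + 126)*(4 - 1) = (-69 + 126)*3 = 57*3 = 171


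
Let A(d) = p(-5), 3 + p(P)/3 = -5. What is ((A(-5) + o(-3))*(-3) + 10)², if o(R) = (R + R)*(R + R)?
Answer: 676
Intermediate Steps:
p(P) = -24 (p(P) = -9 + 3*(-5) = -9 - 15 = -24)
A(d) = -24
o(R) = 4*R² (o(R) = (2*R)*(2*R) = 4*R²)
((A(-5) + o(-3))*(-3) + 10)² = ((-24 + 4*(-3)²)*(-3) + 10)² = ((-24 + 4*9)*(-3) + 10)² = ((-24 + 36)*(-3) + 10)² = (12*(-3) + 10)² = (-36 + 10)² = (-26)² = 676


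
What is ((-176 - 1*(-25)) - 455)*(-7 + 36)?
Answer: -17574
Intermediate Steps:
((-176 - 1*(-25)) - 455)*(-7 + 36) = ((-176 + 25) - 455)*29 = (-151 - 455)*29 = -606*29 = -17574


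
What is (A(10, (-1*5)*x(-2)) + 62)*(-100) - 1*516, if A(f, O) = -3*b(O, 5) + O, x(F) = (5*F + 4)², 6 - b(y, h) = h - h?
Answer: 13084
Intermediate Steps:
b(y, h) = 6 (b(y, h) = 6 - (h - h) = 6 - 1*0 = 6 + 0 = 6)
x(F) = (4 + 5*F)²
A(f, O) = -18 + O (A(f, O) = -3*6 + O = -18 + O)
(A(10, (-1*5)*x(-2)) + 62)*(-100) - 1*516 = ((-18 + (-1*5)*(4 + 5*(-2))²) + 62)*(-100) - 1*516 = ((-18 - 5*(4 - 10)²) + 62)*(-100) - 516 = ((-18 - 5*(-6)²) + 62)*(-100) - 516 = ((-18 - 5*36) + 62)*(-100) - 516 = ((-18 - 180) + 62)*(-100) - 516 = (-198 + 62)*(-100) - 516 = -136*(-100) - 516 = 13600 - 516 = 13084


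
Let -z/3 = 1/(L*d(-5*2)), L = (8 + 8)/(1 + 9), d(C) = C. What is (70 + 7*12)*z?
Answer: 231/8 ≈ 28.875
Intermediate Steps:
L = 8/5 (L = 16/10 = 16*(⅒) = 8/5 ≈ 1.6000)
z = 3/16 (z = -3/(8*(-5*2)/5) = -3/((8/5)*(-10)) = -3/(-16) = -3*(-1/16) = 3/16 ≈ 0.18750)
(70 + 7*12)*z = (70 + 7*12)*(3/16) = (70 + 84)*(3/16) = 154*(3/16) = 231/8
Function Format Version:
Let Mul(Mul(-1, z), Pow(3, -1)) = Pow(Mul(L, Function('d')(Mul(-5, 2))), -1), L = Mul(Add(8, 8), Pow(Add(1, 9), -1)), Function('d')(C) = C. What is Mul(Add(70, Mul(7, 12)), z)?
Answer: Rational(231, 8) ≈ 28.875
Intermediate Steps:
L = Rational(8, 5) (L = Mul(16, Pow(10, -1)) = Mul(16, Rational(1, 10)) = Rational(8, 5) ≈ 1.6000)
z = Rational(3, 16) (z = Mul(-3, Pow(Mul(Rational(8, 5), Mul(-5, 2)), -1)) = Mul(-3, Pow(Mul(Rational(8, 5), -10), -1)) = Mul(-3, Pow(-16, -1)) = Mul(-3, Rational(-1, 16)) = Rational(3, 16) ≈ 0.18750)
Mul(Add(70, Mul(7, 12)), z) = Mul(Add(70, Mul(7, 12)), Rational(3, 16)) = Mul(Add(70, 84), Rational(3, 16)) = Mul(154, Rational(3, 16)) = Rational(231, 8)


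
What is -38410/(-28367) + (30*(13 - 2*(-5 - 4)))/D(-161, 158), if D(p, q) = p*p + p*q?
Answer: 14977780/4567087 ≈ 3.2795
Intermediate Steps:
D(p, q) = p² + p*q
-38410/(-28367) + (30*(13 - 2*(-5 - 4)))/D(-161, 158) = -38410/(-28367) + (30*(13 - 2*(-5 - 4)))/((-161*(-161 + 158))) = -38410*(-1/28367) + (30*(13 - 2*(-9)))/((-161*(-3))) = 38410/28367 + (30*(13 + 18))/483 = 38410/28367 + (30*31)*(1/483) = 38410/28367 + 930*(1/483) = 38410/28367 + 310/161 = 14977780/4567087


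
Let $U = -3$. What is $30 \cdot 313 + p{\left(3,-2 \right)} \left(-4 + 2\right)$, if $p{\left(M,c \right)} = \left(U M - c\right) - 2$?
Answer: $9408$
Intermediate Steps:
$p{\left(M,c \right)} = -2 - c - 3 M$ ($p{\left(M,c \right)} = \left(- 3 M - c\right) - 2 = \left(- c - 3 M\right) - 2 = -2 - c - 3 M$)
$30 \cdot 313 + p{\left(3,-2 \right)} \left(-4 + 2\right) = 30 \cdot 313 + \left(-2 - -2 - 9\right) \left(-4 + 2\right) = 9390 + \left(-2 + 2 - 9\right) \left(-2\right) = 9390 - -18 = 9390 + 18 = 9408$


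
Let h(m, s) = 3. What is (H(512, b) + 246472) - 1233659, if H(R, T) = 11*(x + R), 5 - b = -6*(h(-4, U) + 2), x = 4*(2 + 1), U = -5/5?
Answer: -981423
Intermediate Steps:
U = -1 (U = -5*⅕ = -1)
x = 12 (x = 4*3 = 12)
b = 35 (b = 5 - (-6)*(3 + 2) = 5 - (-6)*5 = 5 - 1*(-30) = 5 + 30 = 35)
H(R, T) = 132 + 11*R (H(R, T) = 11*(12 + R) = 132 + 11*R)
(H(512, b) + 246472) - 1233659 = ((132 + 11*512) + 246472) - 1233659 = ((132 + 5632) + 246472) - 1233659 = (5764 + 246472) - 1233659 = 252236 - 1233659 = -981423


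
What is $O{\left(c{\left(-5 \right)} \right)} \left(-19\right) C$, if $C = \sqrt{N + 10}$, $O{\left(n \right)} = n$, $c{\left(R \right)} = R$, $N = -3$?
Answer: $95 \sqrt{7} \approx 251.35$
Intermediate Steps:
$C = \sqrt{7}$ ($C = \sqrt{-3 + 10} = \sqrt{7} \approx 2.6458$)
$O{\left(c{\left(-5 \right)} \right)} \left(-19\right) C = \left(-5\right) \left(-19\right) \sqrt{7} = 95 \sqrt{7}$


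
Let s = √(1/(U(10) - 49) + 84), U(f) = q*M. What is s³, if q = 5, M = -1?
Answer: 4535*√27210/972 ≈ 769.62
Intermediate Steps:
U(f) = -5 (U(f) = 5*(-1) = -5)
s = √27210/18 (s = √(1/(-5 - 49) + 84) = √(1/(-54) + 84) = √(-1/54 + 84) = √(4535/54) = √27210/18 ≈ 9.1641)
s³ = (√27210/18)³ = 4535*√27210/972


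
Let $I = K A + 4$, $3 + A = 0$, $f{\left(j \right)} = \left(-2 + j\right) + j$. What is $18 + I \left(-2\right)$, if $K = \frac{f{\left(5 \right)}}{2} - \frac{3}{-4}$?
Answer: $\frac{77}{2} \approx 38.5$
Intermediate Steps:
$f{\left(j \right)} = -2 + 2 j$
$K = \frac{19}{4}$ ($K = \frac{-2 + 2 \cdot 5}{2} - \frac{3}{-4} = \left(-2 + 10\right) \frac{1}{2} - - \frac{3}{4} = 8 \cdot \frac{1}{2} + \frac{3}{4} = 4 + \frac{3}{4} = \frac{19}{4} \approx 4.75$)
$A = -3$ ($A = -3 + 0 = -3$)
$I = - \frac{41}{4}$ ($I = \frac{19}{4} \left(-3\right) + 4 = - \frac{57}{4} + 4 = - \frac{41}{4} \approx -10.25$)
$18 + I \left(-2\right) = 18 - - \frac{41}{2} = 18 + \frac{41}{2} = \frac{77}{2}$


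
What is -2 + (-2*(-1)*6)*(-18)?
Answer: -218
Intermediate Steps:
-2 + (-2*(-1)*6)*(-18) = -2 + (2*6)*(-18) = -2 + 12*(-18) = -2 - 216 = -218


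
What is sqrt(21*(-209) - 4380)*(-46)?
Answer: -46*I*sqrt(8769) ≈ -4307.6*I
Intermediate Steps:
sqrt(21*(-209) - 4380)*(-46) = sqrt(-4389 - 4380)*(-46) = sqrt(-8769)*(-46) = (I*sqrt(8769))*(-46) = -46*I*sqrt(8769)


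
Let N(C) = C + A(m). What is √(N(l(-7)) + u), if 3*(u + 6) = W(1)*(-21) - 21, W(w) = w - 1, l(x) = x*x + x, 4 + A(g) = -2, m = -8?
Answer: √23 ≈ 4.7958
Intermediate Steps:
A(g) = -6 (A(g) = -4 - 2 = -6)
l(x) = x + x² (l(x) = x² + x = x + x²)
W(w) = -1 + w
N(C) = -6 + C (N(C) = C - 6 = -6 + C)
u = -13 (u = -6 + ((-1 + 1)*(-21) - 21)/3 = -6 + (0*(-21) - 21)/3 = -6 + (0 - 21)/3 = -6 + (⅓)*(-21) = -6 - 7 = -13)
√(N(l(-7)) + u) = √((-6 - 7*(1 - 7)) - 13) = √((-6 - 7*(-6)) - 13) = √((-6 + 42) - 13) = √(36 - 13) = √23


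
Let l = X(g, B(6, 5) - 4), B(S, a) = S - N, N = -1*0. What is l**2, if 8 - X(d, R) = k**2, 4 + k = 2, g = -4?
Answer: 16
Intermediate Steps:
N = 0
k = -2 (k = -4 + 2 = -2)
B(S, a) = S (B(S, a) = S - 1*0 = S + 0 = S)
X(d, R) = 4 (X(d, R) = 8 - 1*(-2)**2 = 8 - 1*4 = 8 - 4 = 4)
l = 4
l**2 = 4**2 = 16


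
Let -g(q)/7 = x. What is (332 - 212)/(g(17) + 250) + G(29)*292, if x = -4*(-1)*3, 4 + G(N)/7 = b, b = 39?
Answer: 5937880/83 ≈ 71541.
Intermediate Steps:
G(N) = 245 (G(N) = -28 + 7*39 = -28 + 273 = 245)
x = 12 (x = 4*3 = 12)
g(q) = -84 (g(q) = -7*12 = -84)
(332 - 212)/(g(17) + 250) + G(29)*292 = (332 - 212)/(-84 + 250) + 245*292 = 120/166 + 71540 = 120*(1/166) + 71540 = 60/83 + 71540 = 5937880/83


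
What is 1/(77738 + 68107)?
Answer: 1/145845 ≈ 6.8566e-6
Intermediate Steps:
1/(77738 + 68107) = 1/145845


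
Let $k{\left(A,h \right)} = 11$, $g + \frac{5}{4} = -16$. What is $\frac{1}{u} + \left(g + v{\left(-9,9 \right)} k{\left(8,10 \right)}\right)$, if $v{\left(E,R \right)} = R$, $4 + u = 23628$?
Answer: $\frac{1931263}{23624} \approx 81.75$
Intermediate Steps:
$u = 23624$ ($u = -4 + 23628 = 23624$)
$g = - \frac{69}{4}$ ($g = - \frac{5}{4} - 16 = - \frac{69}{4} \approx -17.25$)
$\frac{1}{u} + \left(g + v{\left(-9,9 \right)} k{\left(8,10 \right)}\right) = \frac{1}{23624} + \left(- \frac{69}{4} + 9 \cdot 11\right) = \frac{1}{23624} + \left(- \frac{69}{4} + 99\right) = \frac{1}{23624} + \frac{327}{4} = \frac{1931263}{23624}$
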